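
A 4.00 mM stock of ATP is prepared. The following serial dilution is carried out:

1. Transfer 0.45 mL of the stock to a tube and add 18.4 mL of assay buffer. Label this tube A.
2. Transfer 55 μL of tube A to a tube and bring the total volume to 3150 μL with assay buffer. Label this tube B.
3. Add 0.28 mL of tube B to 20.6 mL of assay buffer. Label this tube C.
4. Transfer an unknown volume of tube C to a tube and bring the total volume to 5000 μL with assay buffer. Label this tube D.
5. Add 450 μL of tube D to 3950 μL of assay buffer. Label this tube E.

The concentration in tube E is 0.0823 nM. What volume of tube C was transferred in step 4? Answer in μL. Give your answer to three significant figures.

Step 1: 0.45 mL + 18.4 mL = 18.85 mL total → factor 18.85/0.45 = 41.889
Step 2: 55 μL brought to 3150 μL → factor 3150/55 = 57.273
Step 3: 0.28 mL + 20.6 mL = 20.88 mL total → factor 20.88/0.28 = 74.571
Step 4: v brought to 5000 μL → factor = 5000 μL/v
Step 5: 450 μL + 3950 μL = 4400 μL total → factor 4400/450 = 9.7778
Product of known-step factors = 1.7493 × 10^6
Overall factor = 4.00 mM / (0.0823 nM) = 4.8603 × 10^7
Step-4 factor = 4.8603 × 10^7 / 1.7493 × 10^6 = 27.784
v = 5000 μL / 27.784 = 180 μL

180 μL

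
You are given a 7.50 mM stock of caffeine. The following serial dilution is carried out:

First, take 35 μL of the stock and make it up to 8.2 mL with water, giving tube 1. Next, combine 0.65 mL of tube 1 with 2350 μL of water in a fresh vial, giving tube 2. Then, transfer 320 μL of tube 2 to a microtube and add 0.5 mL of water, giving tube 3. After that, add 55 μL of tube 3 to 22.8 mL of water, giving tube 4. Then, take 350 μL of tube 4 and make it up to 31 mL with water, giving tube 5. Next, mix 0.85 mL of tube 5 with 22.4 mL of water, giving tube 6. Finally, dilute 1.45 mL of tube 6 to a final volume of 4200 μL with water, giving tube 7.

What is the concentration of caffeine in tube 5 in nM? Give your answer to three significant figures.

Step 1: 35 μL brought to 8.2 mL → factor 8200/35 = 234.29
Step 2: 0.65 mL + 2350 μL = 3 mL total → factor 3/0.65 = 4.6154
Step 3: 320 μL + 0.5 mL = 820 μL total → factor 820/320 = 2.5625
Step 4: 55 μL + 22.8 mL = 22855 μL total → factor 22855/55 = 415.55
Step 5: 350 μL brought to 31 mL → factor 31000/350 = 88.571
Dilution factor through tube 5 = 234.29 × 4.6154 × 2.5625 × 415.55 × 88.571 = 1.0198 × 10^8
[tube 5] = 7.50 mM / 1.0198 × 10^8 = 7.354 × 10^-8 mM = 0.0735 nM

0.0735 nM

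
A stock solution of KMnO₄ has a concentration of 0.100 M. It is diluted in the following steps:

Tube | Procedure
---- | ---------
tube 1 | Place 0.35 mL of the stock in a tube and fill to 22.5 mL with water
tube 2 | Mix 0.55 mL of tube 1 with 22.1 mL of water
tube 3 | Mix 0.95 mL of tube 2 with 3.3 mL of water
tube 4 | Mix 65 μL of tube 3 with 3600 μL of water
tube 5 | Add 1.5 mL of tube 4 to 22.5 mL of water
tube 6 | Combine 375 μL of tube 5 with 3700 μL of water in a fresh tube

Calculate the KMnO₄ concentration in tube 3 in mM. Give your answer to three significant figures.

0.00844 mM

Step 1: 0.35 mL brought to 22.5 mL → factor 22.5/0.35 = 64.286
Step 2: 0.55 mL + 22.1 mL = 22.65 mL total → factor 22.65/0.55 = 41.182
Step 3: 0.95 mL + 3.3 mL = 4.25 mL total → factor 4.25/0.95 = 4.4737
Dilution factor through tube 3 = 64.286 × 41.182 × 4.4737 = 11844
[tube 3] = 0.100 M / 11844 = 8.443 × 10^-6 M = 0.00844 mM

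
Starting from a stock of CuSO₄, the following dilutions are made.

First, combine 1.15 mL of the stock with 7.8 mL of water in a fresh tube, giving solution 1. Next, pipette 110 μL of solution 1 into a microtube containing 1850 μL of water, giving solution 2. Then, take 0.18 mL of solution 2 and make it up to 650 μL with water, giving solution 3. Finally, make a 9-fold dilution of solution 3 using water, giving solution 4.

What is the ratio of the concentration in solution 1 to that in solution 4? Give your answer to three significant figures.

Step 1: 1.15 mL + 7.8 mL = 8.95 mL total → factor 8.95/1.15 = 7.7826
Step 2: 110 μL + 1850 μL = 1960 μL total → factor 1960/110 = 17.818
Step 3: 0.18 mL brought to 650 μL → factor 0.65/0.18 = 3.6111
Step 4: 9-fold → factor 9
Dilution factor to solution 1 = 7.7826; to solution 4 = 4506.8
[solution 1]/[solution 4] = (factor to solution 4)/(factor to solution 1) = 4506.8/7.7826 = 579

579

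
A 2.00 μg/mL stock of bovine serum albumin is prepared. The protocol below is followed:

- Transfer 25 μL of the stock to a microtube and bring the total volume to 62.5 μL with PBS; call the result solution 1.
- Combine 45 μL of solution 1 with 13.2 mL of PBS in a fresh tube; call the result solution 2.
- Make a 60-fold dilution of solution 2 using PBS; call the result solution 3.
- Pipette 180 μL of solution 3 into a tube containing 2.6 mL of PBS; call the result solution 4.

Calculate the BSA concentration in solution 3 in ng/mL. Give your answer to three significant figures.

0.0453 ng/mL

Step 1: 25 μL brought to 62.5 μL → factor 62.5/25 = 2.5
Step 2: 45 μL + 13.2 mL = 13245 μL total → factor 13245/45 = 294.33
Step 3: 60-fold → factor 60
Dilution factor through solution 3 = 2.5 × 294.33 × 60 = 44150
[solution 3] = 2.00 μg/mL / 44150 = 4.530 × 10^-5 μg/mL = 0.0453 ng/mL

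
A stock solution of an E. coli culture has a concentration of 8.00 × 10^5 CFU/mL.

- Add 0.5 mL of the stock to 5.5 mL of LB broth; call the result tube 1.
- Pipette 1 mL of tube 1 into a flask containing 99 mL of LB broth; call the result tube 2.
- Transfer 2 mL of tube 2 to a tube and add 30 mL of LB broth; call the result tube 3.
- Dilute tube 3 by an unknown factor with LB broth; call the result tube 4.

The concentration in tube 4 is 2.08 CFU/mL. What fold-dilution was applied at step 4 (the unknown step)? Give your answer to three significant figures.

Step 1: 0.5 mL + 5.5 mL = 6 mL total → factor 6/0.5 = 12
Step 2: 1 mL + 99 mL = 100 mL total → factor 100/1 = 100
Step 3: 2 mL + 30 mL = 32 mL total → factor 32/2 = 16
Step 4: unknown factor x
Product of known-step factors = 19200
Overall factor = 8.00 × 10^5 CFU/mL / (2.08 CFU/mL) = 3.8462 × 10^5
x = 3.8462 × 10^5 / 19200 = 20.0

20.0-fold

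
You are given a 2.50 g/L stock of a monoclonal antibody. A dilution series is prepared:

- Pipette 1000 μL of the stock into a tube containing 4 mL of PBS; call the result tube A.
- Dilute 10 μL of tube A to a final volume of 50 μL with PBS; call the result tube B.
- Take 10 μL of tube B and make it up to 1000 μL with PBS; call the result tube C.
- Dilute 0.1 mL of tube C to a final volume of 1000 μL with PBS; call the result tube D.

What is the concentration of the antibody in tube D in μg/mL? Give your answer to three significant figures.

0.100 μg/mL

Step 1: 1000 μL + 4 mL = 5000 μL total → factor 5000/1000 = 5
Step 2: 10 μL brought to 50 μL → factor 50/10 = 5
Step 3: 10 μL brought to 1000 μL → factor 1000/10 = 100
Step 4: 0.1 mL brought to 1000 μL → factor 1/0.1 = 10
Overall dilution factor = 5 × 5 × 100 × 10 = 25000
Final = 2.50 g/L / 25000 = 0.0001000 g/L = 0.100 μg/mL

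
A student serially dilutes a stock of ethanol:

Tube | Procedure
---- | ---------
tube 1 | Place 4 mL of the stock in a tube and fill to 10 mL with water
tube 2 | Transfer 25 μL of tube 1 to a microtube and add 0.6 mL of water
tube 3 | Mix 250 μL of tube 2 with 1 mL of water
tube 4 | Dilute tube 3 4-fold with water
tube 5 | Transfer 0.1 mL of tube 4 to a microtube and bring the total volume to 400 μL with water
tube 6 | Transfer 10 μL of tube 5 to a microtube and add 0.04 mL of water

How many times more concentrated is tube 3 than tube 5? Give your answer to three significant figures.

Step 1: 4 mL brought to 10 mL → factor 10/4 = 2.5
Step 2: 25 μL + 0.6 mL = 625 μL total → factor 625/25 = 25
Step 3: 250 μL + 1 mL = 1250 μL total → factor 1250/250 = 5
Step 4: 4-fold → factor 4
Step 5: 0.1 mL brought to 400 μL → factor 0.4/0.1 = 4
Dilution factor to tube 3 = 312.5; to tube 5 = 5000
[tube 3]/[tube 5] = (factor to tube 5)/(factor to tube 3) = 5000/312.5 = 16.0

16.0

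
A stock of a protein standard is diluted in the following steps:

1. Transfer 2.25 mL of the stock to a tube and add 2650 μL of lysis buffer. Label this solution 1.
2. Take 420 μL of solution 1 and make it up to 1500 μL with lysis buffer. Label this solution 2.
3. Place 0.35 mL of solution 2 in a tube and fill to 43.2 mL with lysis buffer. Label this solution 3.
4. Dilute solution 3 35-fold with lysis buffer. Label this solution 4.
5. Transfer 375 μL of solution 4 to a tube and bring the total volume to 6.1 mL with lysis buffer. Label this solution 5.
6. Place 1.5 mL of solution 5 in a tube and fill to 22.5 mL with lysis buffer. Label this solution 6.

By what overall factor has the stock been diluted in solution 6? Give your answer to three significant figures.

Step 1: 2.25 mL + 2650 μL = 4.9 mL total → factor 4.9/2.25 = 2.1778
Step 2: 420 μL brought to 1500 μL → factor 1500/420 = 3.5714
Step 3: 0.35 mL brought to 43.2 mL → factor 43.2/0.35 = 123.43
Step 4: 35-fold → factor 35
Step 5: 375 μL brought to 6.1 mL → factor 6100/375 = 16.267
Step 6: 1.5 mL brought to 22.5 mL → factor 22.5/1.5 = 15
Overall dilution factor = 2.1778 × 3.5714 × 123.43 × 35 × 16.267 × 15 = 8.1984 × 10^6

8.20 × 10^6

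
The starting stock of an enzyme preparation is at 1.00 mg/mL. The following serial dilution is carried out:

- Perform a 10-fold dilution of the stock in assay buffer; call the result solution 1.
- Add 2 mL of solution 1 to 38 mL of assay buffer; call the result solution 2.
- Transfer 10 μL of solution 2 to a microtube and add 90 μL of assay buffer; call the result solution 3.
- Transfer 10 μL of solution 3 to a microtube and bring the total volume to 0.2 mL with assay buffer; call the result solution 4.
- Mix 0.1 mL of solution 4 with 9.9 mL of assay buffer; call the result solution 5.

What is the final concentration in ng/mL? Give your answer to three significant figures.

0.250 ng/mL

Step 1: 10-fold → factor 10
Step 2: 2 mL + 38 mL = 40 mL total → factor 40/2 = 20
Step 3: 10 μL + 90 μL = 100 μL total → factor 100/10 = 10
Step 4: 10 μL brought to 0.2 mL → factor 200/10 = 20
Step 5: 0.1 mL + 9.9 mL = 10 mL total → factor 10/0.1 = 100
Overall dilution factor = 10 × 20 × 10 × 20 × 100 = 4 × 10^6
Final = 1.00 mg/mL / 4 × 10^6 = 2.500 × 10^-7 mg/mL = 0.250 ng/mL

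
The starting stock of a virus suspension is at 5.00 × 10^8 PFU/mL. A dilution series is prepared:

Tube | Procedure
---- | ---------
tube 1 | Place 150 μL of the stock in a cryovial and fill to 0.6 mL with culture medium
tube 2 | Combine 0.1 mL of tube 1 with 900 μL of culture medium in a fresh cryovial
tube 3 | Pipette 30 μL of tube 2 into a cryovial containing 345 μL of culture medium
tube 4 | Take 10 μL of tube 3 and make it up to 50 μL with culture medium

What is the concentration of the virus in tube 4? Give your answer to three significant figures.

Step 1: 150 μL brought to 0.6 mL → factor 600/150 = 4
Step 2: 0.1 mL + 900 μL = 1 mL total → factor 1/0.1 = 10
Step 3: 30 μL + 345 μL = 375 μL total → factor 375/30 = 12.5
Step 4: 10 μL brought to 50 μL → factor 50/10 = 5
Overall dilution factor = 4 × 10 × 12.5 × 5 = 2500
Final = 5.00 × 10^8 PFU/mL / 2500 = 2.00 × 10^5 PFU/mL

2.00 × 10^5 PFU/mL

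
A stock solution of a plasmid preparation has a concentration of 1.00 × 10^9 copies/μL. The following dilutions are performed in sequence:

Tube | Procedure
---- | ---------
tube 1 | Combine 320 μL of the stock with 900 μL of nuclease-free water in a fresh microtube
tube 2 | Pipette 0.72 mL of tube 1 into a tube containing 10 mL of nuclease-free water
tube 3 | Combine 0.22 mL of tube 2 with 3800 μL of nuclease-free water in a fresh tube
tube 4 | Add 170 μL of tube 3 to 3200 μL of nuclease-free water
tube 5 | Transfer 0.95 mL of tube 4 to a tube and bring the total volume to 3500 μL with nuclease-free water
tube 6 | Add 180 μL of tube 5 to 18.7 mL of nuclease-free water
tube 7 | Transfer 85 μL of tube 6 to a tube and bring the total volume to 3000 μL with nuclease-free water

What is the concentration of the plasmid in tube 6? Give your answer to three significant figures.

126 copies/μL

Step 1: 320 μL + 900 μL = 1220 μL total → factor 1220/320 = 3.8125
Step 2: 0.72 mL + 10 mL = 10.72 mL total → factor 10.72/0.72 = 14.889
Step 3: 0.22 mL + 3800 μL = 4.02 mL total → factor 4.02/0.22 = 18.273
Step 4: 170 μL + 3200 μL = 3370 μL total → factor 3370/170 = 19.824
Step 5: 0.95 mL brought to 3500 μL → factor 3.5/0.95 = 3.6842
Step 6: 180 μL + 18.7 mL = 18880 μL total → factor 18880/180 = 104.89
Dilution factor through tube 6 = 3.8125 × 14.889 × 18.273 × 19.824 × 3.6842 × 104.89 = 7.9457 × 10^6
[tube 6] = 1.00 × 10^9 copies/μL / 7.9457 × 10^6 = 126 copies/μL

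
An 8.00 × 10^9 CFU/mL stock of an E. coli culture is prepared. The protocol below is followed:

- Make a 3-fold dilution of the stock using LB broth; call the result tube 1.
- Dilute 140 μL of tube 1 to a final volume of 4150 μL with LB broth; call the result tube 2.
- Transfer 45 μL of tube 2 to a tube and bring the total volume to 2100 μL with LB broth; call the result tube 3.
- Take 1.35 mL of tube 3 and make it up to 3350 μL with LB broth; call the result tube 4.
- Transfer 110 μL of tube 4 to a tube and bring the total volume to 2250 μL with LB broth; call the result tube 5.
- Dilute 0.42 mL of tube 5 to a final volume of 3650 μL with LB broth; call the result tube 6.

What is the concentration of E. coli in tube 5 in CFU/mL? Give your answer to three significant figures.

Step 1: 3-fold → factor 3
Step 2: 140 μL brought to 4150 μL → factor 4150/140 = 29.643
Step 3: 45 μL brought to 2100 μL → factor 2100/45 = 46.667
Step 4: 1.35 mL brought to 3350 μL → factor 3.35/1.35 = 2.4815
Step 5: 110 μL brought to 2250 μL → factor 2250/110 = 20.455
Dilution factor through tube 5 = 3 × 29.643 × 46.667 × 2.4815 × 20.455 = 2.1064 × 10^5
[tube 5] = 8.00 × 10^9 CFU/mL / 2.1064 × 10^5 = 3.80 × 10^4 CFU/mL

3.80 × 10^4 CFU/mL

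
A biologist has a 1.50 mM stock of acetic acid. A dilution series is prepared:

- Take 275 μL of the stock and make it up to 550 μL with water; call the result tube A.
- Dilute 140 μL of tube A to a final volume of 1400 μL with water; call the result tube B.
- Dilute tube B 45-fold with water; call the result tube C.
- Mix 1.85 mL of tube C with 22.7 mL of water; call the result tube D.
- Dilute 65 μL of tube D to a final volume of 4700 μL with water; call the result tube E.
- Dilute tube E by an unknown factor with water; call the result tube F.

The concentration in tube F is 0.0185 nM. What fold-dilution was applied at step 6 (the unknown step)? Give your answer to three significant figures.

93.9-fold

Step 1: 275 μL brought to 550 μL → factor 550/275 = 2
Step 2: 140 μL brought to 1400 μL → factor 1400/140 = 10
Step 3: 45-fold → factor 45
Step 4: 1.85 mL + 22.7 mL = 24.55 mL total → factor 24.55/1.85 = 13.27
Step 5: 65 μL brought to 4700 μL → factor 4700/65 = 72.308
Step 6: unknown factor x
Product of known-step factors = 8.6359 × 10^5
Overall factor = 1.50 mM / (0.0185 nM) = 8.1081 × 10^7
x = 8.1081 × 10^7 / 8.6359 × 10^5 = 93.9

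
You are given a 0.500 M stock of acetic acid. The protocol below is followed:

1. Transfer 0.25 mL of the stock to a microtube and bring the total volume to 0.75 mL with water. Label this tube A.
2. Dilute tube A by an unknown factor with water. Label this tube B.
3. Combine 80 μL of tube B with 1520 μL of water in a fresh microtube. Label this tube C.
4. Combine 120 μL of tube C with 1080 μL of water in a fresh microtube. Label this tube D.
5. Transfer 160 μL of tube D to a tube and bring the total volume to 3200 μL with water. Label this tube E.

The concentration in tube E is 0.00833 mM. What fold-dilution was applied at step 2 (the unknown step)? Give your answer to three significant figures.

5.00-fold

Step 1: 0.25 mL brought to 0.75 mL → factor 0.75/0.25 = 3
Step 2: unknown factor x
Step 3: 80 μL + 1520 μL = 1600 μL total → factor 1600/80 = 20
Step 4: 120 μL + 1080 μL = 1200 μL total → factor 1200/120 = 10
Step 5: 160 μL brought to 3200 μL → factor 3200/160 = 20
Product of known-step factors = 12000
Overall factor = 0.500 M / (0.00833 mM) = 60024
x = 60024 / 12000 = 5.00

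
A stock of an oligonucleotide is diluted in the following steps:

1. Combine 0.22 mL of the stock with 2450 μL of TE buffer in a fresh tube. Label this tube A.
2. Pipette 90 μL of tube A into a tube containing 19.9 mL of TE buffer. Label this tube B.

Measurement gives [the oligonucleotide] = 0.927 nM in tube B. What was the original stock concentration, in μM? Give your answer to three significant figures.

2.50 μM

Step 1: 0.22 mL + 2450 μL = 2.67 mL total → factor 2.67/0.22 = 12.136
Step 2: 90 μL + 19.9 mL = 19990 μL total → factor 19990/90 = 222.11
Overall dilution factor = 12.136 × 222.11 = 2695.6
Stock = 0.927 nM × 2695.6 = 2499 nM = 2.50 μM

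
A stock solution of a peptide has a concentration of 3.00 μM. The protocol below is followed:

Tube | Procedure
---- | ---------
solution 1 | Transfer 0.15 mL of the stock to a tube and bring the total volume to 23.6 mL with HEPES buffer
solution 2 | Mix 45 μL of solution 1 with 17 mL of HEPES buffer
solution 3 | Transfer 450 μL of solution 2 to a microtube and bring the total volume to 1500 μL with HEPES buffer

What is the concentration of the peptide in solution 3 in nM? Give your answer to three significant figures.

Step 1: 0.15 mL brought to 23.6 mL → factor 23.6/0.15 = 157.33
Step 2: 45 μL + 17 mL = 17045 μL total → factor 17045/45 = 378.78
Step 3: 450 μL brought to 1500 μL → factor 1500/450 = 3.3333
Overall dilution factor = 157.33 × 378.78 × 3.3333 = 1.9865 × 10^5
Final = 3.00 μM / 1.9865 × 10^5 = 1.510 × 10^-5 μM = 0.0151 nM

0.0151 nM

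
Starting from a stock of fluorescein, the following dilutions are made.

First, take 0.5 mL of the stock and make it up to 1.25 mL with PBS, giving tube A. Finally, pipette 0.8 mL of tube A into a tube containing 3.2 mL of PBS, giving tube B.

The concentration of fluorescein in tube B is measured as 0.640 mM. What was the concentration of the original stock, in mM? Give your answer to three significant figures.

8.00 mM

Step 1: 0.5 mL brought to 1.25 mL → factor 1.25/0.5 = 2.5
Step 2: 0.8 mL + 3.2 mL = 4 mL total → factor 4/0.8 = 5
Overall dilution factor = 2.5 × 5 = 12.5
Stock = 0.640 mM × 12.5 = 8.00 mM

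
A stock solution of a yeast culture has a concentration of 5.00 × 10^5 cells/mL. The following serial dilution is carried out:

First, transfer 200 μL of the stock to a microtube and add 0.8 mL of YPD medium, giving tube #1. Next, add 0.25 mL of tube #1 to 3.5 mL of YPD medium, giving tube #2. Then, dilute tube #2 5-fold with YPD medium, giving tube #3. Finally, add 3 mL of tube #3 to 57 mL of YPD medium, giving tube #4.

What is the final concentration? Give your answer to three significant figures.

66.7 cells/mL

Step 1: 200 μL + 0.8 mL = 1000 μL total → factor 1000/200 = 5
Step 2: 0.25 mL + 3.5 mL = 3.75 mL total → factor 3.75/0.25 = 15
Step 3: 5-fold → factor 5
Step 4: 3 mL + 57 mL = 60 mL total → factor 60/3 = 20
Overall dilution factor = 5 × 15 × 5 × 20 = 7500
Final = 5.00 × 10^5 cells/mL / 7500 = 66.7 cells/mL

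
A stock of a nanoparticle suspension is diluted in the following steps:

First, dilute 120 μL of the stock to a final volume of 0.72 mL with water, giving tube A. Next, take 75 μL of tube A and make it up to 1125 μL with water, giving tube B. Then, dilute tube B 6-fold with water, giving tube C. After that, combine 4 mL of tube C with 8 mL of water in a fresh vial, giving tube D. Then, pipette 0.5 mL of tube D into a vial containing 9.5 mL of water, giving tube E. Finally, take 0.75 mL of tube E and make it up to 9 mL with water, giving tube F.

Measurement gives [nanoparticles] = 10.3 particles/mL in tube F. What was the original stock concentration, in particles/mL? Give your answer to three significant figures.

4.00 × 10^6 particles/mL

Step 1: 120 μL brought to 0.72 mL → factor 720/120 = 6
Step 2: 75 μL brought to 1125 μL → factor 1125/75 = 15
Step 3: 6-fold → factor 6
Step 4: 4 mL + 8 mL = 12 mL total → factor 12/4 = 3
Step 5: 0.5 mL + 9.5 mL = 10 mL total → factor 10/0.5 = 20
Step 6: 0.75 mL brought to 9 mL → factor 9/0.75 = 12
Overall dilution factor = 6 × 15 × 6 × 3 × 20 × 12 = 3.888 × 10^5
Stock = 10.3 particles/mL × 3.888 × 10^5 = 4.00 × 10^6 particles/mL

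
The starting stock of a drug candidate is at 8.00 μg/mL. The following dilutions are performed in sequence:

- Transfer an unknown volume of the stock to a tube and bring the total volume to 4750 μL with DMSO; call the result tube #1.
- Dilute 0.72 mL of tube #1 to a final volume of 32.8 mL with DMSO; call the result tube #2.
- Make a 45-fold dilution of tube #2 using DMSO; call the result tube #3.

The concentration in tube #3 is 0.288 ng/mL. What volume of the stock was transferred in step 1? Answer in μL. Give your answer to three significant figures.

Step 1: v brought to 4750 μL → factor = 4750 μL/v
Step 2: 0.72 mL brought to 32.8 mL → factor 32.8/0.72 = 45.556
Step 3: 45-fold → factor 45
Product of known-step factors = 2050
Overall factor = 8.00 μg/mL / (0.288 ng/mL) = 27778
Step-1 factor = 27778 / 2050 = 13.55
v = 4750 μL / 13.55 = 351 μL

351 μL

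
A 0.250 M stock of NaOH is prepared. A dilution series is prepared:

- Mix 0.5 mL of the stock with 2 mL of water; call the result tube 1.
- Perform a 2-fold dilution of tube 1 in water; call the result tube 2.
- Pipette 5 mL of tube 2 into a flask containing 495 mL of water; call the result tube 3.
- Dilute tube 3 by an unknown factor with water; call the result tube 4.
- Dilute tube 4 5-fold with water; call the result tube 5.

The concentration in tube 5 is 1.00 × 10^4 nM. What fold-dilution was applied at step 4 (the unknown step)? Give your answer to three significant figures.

5.00-fold

Step 1: 0.5 mL + 2 mL = 2.5 mL total → factor 2.5/0.5 = 5
Step 2: 2-fold → factor 2
Step 3: 5 mL + 495 mL = 500 mL total → factor 500/5 = 100
Step 4: unknown factor x
Step 5: 5-fold → factor 5
Product of known-step factors = 5000
Overall factor = 0.250 M / (1.00 × 10^4 nM) = 25000
x = 25000 / 5000 = 5.00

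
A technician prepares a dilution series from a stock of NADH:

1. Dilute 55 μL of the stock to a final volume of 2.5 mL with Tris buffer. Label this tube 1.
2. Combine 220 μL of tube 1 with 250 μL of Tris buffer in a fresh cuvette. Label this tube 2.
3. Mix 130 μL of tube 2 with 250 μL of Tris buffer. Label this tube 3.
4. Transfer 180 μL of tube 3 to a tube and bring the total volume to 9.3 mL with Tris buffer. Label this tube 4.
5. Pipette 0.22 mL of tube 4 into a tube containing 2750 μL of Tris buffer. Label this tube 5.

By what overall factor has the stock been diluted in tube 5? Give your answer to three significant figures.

Step 1: 55 μL brought to 2.5 mL → factor 2500/55 = 45.455
Step 2: 220 μL + 250 μL = 470 μL total → factor 470/220 = 2.1364
Step 3: 130 μL + 250 μL = 380 μL total → factor 380/130 = 2.9231
Step 4: 180 μL brought to 9.3 mL → factor 9300/180 = 51.667
Step 5: 0.22 mL + 2750 μL = 2.97 mL total → factor 2.97/0.22 = 13.5
Overall dilution factor = 45.455 × 2.1364 × 2.9231 × 51.667 × 13.5 = 1.9799 × 10^5

1.98 × 10^5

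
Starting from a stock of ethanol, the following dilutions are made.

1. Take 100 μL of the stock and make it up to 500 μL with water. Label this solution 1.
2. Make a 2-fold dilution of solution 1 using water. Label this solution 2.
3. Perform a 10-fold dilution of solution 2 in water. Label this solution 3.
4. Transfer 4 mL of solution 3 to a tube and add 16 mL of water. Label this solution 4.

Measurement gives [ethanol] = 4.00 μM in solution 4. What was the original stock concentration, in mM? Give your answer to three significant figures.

Step 1: 100 μL brought to 500 μL → factor 500/100 = 5
Step 2: 2-fold → factor 2
Step 3: 10-fold → factor 10
Step 4: 4 mL + 16 mL = 20 mL total → factor 20/4 = 5
Overall dilution factor = 5 × 2 × 10 × 5 = 500
Stock = 4.00 μM × 500 = 2000 μM = 2.00 mM

2.00 mM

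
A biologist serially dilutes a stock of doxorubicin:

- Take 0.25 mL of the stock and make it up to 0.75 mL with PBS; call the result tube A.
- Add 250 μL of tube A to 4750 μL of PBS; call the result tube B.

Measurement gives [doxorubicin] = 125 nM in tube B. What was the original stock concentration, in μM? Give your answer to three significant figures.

7.50 μM

Step 1: 0.25 mL brought to 0.75 mL → factor 0.75/0.25 = 3
Step 2: 250 μL + 4750 μL = 5000 μL total → factor 5000/250 = 20
Overall dilution factor = 3 × 20 = 60
Stock = 125 nM × 60 = 7500 nM = 7.50 μM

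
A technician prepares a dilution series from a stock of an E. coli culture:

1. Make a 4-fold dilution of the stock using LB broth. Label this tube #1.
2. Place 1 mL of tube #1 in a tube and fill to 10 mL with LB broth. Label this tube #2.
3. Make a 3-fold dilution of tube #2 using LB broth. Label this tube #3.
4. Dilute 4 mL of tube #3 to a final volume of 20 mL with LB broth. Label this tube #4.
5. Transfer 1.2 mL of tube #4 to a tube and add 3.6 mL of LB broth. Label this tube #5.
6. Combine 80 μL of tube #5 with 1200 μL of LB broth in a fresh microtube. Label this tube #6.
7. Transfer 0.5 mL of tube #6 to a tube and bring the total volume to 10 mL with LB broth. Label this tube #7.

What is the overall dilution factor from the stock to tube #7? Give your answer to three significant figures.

Step 1: 4-fold → factor 4
Step 2: 1 mL brought to 10 mL → factor 10/1 = 10
Step 3: 3-fold → factor 3
Step 4: 4 mL brought to 20 mL → factor 20/4 = 5
Step 5: 1.2 mL + 3.6 mL = 4.8 mL total → factor 4.8/1.2 = 4
Step 6: 80 μL + 1200 μL = 1280 μL total → factor 1280/80 = 16
Step 7: 0.5 mL brought to 10 mL → factor 10/0.5 = 20
Overall dilution factor = 4 × 10 × 3 × 5 × 4 × 16 × 20 = 7.68 × 10^5

7.68 × 10^5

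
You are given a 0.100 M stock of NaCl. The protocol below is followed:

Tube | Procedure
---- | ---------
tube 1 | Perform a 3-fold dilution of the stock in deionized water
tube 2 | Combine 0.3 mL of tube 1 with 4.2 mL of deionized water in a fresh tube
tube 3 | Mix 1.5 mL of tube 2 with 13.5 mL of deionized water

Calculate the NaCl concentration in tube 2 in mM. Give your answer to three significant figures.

2.22 mM

Step 1: 3-fold → factor 3
Step 2: 0.3 mL + 4.2 mL = 4.5 mL total → factor 4.5/0.3 = 15
Dilution factor through tube 2 = 3 × 15 = 45
[tube 2] = 0.100 M / 45 = 0.002222 M = 2.22 mM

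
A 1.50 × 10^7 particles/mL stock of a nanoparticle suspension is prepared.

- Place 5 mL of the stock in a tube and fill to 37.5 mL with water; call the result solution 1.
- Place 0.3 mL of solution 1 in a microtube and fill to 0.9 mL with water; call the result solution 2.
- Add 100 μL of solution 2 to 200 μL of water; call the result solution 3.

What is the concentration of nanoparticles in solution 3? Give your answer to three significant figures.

Step 1: 5 mL brought to 37.5 mL → factor 37.5/5 = 7.5
Step 2: 0.3 mL brought to 0.9 mL → factor 0.9/0.3 = 3
Step 3: 100 μL + 200 μL = 300 μL total → factor 300/100 = 3
Overall dilution factor = 7.5 × 3 × 3 = 67.5
Final = 1.50 × 10^7 particles/mL / 67.5 = 2.22 × 10^5 particles/mL

2.22 × 10^5 particles/mL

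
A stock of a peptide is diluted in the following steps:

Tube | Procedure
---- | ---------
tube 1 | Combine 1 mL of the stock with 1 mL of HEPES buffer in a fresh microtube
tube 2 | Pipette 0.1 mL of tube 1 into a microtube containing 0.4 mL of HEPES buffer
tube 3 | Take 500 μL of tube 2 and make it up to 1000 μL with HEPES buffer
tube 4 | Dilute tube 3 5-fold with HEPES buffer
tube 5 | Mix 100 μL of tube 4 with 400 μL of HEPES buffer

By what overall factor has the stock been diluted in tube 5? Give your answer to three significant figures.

500

Step 1: 1 mL + 1 mL = 2 mL total → factor 2/1 = 2
Step 2: 0.1 mL + 0.4 mL = 0.5 mL total → factor 0.5/0.1 = 5
Step 3: 500 μL brought to 1000 μL → factor 1000/500 = 2
Step 4: 5-fold → factor 5
Step 5: 100 μL + 400 μL = 500 μL total → factor 500/100 = 5
Overall dilution factor = 2 × 5 × 2 × 5 × 5 = 500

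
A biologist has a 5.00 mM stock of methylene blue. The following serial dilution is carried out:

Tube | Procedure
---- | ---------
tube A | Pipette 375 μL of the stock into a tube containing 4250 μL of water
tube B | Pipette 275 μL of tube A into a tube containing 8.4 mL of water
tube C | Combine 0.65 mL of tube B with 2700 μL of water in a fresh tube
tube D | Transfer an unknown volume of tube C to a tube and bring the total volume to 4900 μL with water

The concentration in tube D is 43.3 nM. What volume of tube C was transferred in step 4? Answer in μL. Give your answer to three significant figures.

85.1 μL

Step 1: 375 μL + 4250 μL = 4625 μL total → factor 4625/375 = 12.333
Step 2: 275 μL + 8.4 mL = 8675 μL total → factor 8675/275 = 31.545
Step 3: 0.65 mL + 2700 μL = 3.35 mL total → factor 3.35/0.65 = 5.1538
Step 4: v brought to 4900 μL → factor = 4900 μL/v
Product of known-step factors = 2005.2
Overall factor = 5.00 mM / (43.3 nM) = 1.1547 × 10^5
Step-4 factor = 1.1547 × 10^5 / 2005.2 = 57.588
v = 4900 μL / 57.588 = 85.1 μL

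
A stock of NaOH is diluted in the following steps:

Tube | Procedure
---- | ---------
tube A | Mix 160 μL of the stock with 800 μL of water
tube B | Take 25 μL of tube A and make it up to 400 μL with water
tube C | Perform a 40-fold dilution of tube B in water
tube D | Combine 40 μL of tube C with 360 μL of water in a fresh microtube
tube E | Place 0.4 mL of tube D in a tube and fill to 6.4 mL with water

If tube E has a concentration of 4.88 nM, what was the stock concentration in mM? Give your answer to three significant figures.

Step 1: 160 μL + 800 μL = 960 μL total → factor 960/160 = 6
Step 2: 25 μL brought to 400 μL → factor 400/25 = 16
Step 3: 40-fold → factor 40
Step 4: 40 μL + 360 μL = 400 μL total → factor 400/40 = 10
Step 5: 0.4 mL brought to 6.4 mL → factor 6.4/0.4 = 16
Overall dilution factor = 6 × 16 × 40 × 10 × 16 = 6.144 × 10^5
Stock = 4.88 nM × 6.144 × 10^5 = 2.998 × 10^6 nM = 3.00 mM

3.00 mM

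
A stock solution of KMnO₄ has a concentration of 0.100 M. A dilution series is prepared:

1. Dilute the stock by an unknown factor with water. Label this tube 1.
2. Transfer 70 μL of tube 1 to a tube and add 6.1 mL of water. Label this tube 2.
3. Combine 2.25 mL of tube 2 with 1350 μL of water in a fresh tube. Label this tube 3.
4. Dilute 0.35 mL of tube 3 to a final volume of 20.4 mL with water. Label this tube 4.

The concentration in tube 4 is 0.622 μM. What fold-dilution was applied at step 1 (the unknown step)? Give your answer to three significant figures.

19.6-fold

Step 1: unknown factor x
Step 2: 70 μL + 6.1 mL = 6170 μL total → factor 6170/70 = 88.143
Step 3: 2.25 mL + 1350 μL = 3.6 mL total → factor 3.6/2.25 = 1.6
Step 4: 0.35 mL brought to 20.4 mL → factor 20.4/0.35 = 58.286
Product of known-step factors = 8220
Overall factor = 0.100 M / (0.622 μM) = 1.6077 × 10^5
x = 1.6077 × 10^5 / 8220 = 19.6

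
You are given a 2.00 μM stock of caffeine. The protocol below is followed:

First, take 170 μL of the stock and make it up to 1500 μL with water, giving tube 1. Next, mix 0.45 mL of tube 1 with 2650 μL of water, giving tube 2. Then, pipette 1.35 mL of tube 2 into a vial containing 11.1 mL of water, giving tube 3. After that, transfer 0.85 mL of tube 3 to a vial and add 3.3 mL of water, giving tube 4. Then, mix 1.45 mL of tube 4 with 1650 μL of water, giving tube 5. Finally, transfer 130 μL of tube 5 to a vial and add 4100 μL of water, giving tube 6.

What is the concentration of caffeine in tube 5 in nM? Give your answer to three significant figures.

0.342 nM

Step 1: 170 μL brought to 1500 μL → factor 1500/170 = 8.8235
Step 2: 0.45 mL + 2650 μL = 3.1 mL total → factor 3.1/0.45 = 6.8889
Step 3: 1.35 mL + 11.1 mL = 12.45 mL total → factor 12.45/1.35 = 9.2222
Step 4: 0.85 mL + 3.3 mL = 4.15 mL total → factor 4.15/0.85 = 4.8824
Step 5: 1.45 mL + 1650 μL = 3.1 mL total → factor 3.1/1.45 = 2.1379
Dilution factor through tube 5 = 8.8235 × 6.8889 × 9.2222 × 4.8824 × 2.1379 = 5851.3
[tube 5] = 2.00 μM / 5851.3 = 0.0003418 μM = 0.342 nM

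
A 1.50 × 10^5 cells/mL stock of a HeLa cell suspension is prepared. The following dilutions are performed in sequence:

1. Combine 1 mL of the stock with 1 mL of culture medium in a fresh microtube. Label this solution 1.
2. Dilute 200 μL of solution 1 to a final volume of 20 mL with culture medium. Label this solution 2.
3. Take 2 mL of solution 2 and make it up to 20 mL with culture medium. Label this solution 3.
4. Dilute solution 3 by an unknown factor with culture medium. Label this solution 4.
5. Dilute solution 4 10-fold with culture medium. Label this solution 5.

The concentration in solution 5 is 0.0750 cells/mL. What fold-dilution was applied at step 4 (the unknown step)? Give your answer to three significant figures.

Step 1: 1 mL + 1 mL = 2 mL total → factor 2/1 = 2
Step 2: 200 μL brought to 20 mL → factor 20000/200 = 100
Step 3: 2 mL brought to 20 mL → factor 20/2 = 10
Step 4: unknown factor x
Step 5: 10-fold → factor 10
Product of known-step factors = 20000
Overall factor = 1.50 × 10^5 cells/mL / (0.0750 cells/mL) = 2 × 10^6
x = 2 × 10^6 / 20000 = 100

100-fold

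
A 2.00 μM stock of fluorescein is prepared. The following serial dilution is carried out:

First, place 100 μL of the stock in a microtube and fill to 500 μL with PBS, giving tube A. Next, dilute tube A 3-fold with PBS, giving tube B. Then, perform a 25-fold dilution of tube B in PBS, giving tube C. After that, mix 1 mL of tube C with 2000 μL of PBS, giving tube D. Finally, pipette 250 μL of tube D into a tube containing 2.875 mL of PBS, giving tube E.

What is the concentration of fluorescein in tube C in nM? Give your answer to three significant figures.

Step 1: 100 μL brought to 500 μL → factor 500/100 = 5
Step 2: 3-fold → factor 3
Step 3: 25-fold → factor 25
Dilution factor through tube C = 5 × 3 × 25 = 375
[tube C] = 2.00 μM / 375 = 0.005333 μM = 5.33 nM

5.33 nM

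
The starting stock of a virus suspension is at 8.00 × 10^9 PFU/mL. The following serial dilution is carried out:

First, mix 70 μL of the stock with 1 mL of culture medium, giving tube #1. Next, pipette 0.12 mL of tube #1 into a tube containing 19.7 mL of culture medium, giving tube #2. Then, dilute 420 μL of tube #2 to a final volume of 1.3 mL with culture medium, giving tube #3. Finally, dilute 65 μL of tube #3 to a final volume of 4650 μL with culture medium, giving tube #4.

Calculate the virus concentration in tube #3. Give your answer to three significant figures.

Step 1: 70 μL + 1 mL = 1070 μL total → factor 1070/70 = 15.286
Step 2: 0.12 mL + 19.7 mL = 19.82 mL total → factor 19.82/0.12 = 165.17
Step 3: 420 μL brought to 1.3 mL → factor 1300/420 = 3.0952
Dilution factor through tube #3 = 15.286 × 165.17 × 3.0952 = 7814.5
[tube #3] = 8.00 × 10^9 PFU/mL / 7814.5 = 1.02 × 10^6 PFU/mL

1.02 × 10^6 PFU/mL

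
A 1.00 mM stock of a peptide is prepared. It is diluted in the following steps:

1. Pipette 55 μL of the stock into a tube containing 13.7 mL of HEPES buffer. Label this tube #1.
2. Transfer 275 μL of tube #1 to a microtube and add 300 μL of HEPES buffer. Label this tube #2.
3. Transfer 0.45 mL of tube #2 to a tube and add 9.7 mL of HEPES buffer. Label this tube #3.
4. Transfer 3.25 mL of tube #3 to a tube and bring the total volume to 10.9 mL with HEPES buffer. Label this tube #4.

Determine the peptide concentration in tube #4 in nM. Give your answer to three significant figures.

Step 1: 55 μL + 13.7 mL = 13755 μL total → factor 13755/55 = 250.09
Step 2: 275 μL + 300 μL = 575 μL total → factor 575/275 = 2.0909
Step 3: 0.45 mL + 9.7 mL = 10.15 mL total → factor 10.15/0.45 = 22.556
Step 4: 3.25 mL brought to 10.9 mL → factor 10.9/3.25 = 3.3538
Overall dilution factor = 250.09 × 2.0909 × 22.556 × 3.3538 = 39558
Final = 1.00 mM / 39558 = 2.528 × 10^-5 mM = 25.3 nM

25.3 nM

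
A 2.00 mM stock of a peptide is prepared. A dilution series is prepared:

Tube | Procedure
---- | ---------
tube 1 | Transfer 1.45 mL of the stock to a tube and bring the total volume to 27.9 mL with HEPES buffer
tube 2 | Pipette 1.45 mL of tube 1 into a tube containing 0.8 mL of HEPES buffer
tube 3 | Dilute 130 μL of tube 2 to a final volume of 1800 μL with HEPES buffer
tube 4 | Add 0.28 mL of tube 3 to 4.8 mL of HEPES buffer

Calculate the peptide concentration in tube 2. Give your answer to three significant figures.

Step 1: 1.45 mL brought to 27.9 mL → factor 27.9/1.45 = 19.241
Step 2: 1.45 mL + 0.8 mL = 2.25 mL total → factor 2.25/1.45 = 1.5517
Dilution factor through tube 2 = 19.241 × 1.5517 = 29.857
[tube 2] = 2.00 mM / 29.857 = 0.0670 mM

0.0670 mM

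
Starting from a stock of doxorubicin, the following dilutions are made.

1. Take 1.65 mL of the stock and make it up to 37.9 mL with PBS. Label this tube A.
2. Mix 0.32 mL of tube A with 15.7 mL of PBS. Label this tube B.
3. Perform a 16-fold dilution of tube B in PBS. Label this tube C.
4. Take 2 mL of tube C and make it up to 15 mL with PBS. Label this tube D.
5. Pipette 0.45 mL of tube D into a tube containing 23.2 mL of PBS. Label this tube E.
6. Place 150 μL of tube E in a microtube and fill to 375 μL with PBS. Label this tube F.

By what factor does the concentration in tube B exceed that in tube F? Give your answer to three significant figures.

Step 1: 1.65 mL brought to 37.9 mL → factor 37.9/1.65 = 22.97
Step 2: 0.32 mL + 15.7 mL = 16.02 mL total → factor 16.02/0.32 = 50.062
Step 3: 16-fold → factor 16
Step 4: 2 mL brought to 15 mL → factor 15/2 = 7.5
Step 5: 0.45 mL + 23.2 mL = 23.65 mL total → factor 23.65/0.45 = 52.556
Step 6: 150 μL brought to 375 μL → factor 375/150 = 2.5
Dilution factor to tube B = 1149.9; to tube F = 1.813 × 10^7
[tube B]/[tube F] = (factor to tube F)/(factor to tube B) = 1.813 × 10^7/1149.9 = 1.58 × 10^4

1.58 × 10^4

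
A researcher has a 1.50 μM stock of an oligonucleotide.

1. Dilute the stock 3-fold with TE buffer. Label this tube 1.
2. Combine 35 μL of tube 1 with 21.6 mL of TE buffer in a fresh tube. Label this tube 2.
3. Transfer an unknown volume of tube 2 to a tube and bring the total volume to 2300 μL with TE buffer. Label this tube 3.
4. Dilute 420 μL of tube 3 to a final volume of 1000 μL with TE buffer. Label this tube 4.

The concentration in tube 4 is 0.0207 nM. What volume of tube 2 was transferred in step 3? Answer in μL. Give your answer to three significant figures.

140 μL

Step 1: 3-fold → factor 3
Step 2: 35 μL + 21.6 mL = 21635 μL total → factor 21635/35 = 618.14
Step 3: v brought to 2300 μL → factor = 2300 μL/v
Step 4: 420 μL brought to 1000 μL → factor 1000/420 = 2.381
Product of known-step factors = 4415.3
Overall factor = 1.50 μM / (0.0207 nM) = 72464
Step-3 factor = 72464 / 4415.3 = 16.412
v = 2300 μL / 16.412 = 140 μL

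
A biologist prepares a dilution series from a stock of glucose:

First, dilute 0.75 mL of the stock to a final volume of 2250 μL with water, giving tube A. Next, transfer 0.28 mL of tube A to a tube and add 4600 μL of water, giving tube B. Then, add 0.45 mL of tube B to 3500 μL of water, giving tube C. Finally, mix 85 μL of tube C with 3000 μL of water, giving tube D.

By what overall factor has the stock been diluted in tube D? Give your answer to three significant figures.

1.67 × 10^4

Step 1: 0.75 mL brought to 2250 μL → factor 2.25/0.75 = 3
Step 2: 0.28 mL + 4600 μL = 4.88 mL total → factor 4.88/0.28 = 17.429
Step 3: 0.45 mL + 3500 μL = 3.95 mL total → factor 3.95/0.45 = 8.7778
Step 4: 85 μL + 3000 μL = 3085 μL total → factor 3085/85 = 36.294
Overall dilution factor = 3 × 17.429 × 8.7778 × 36.294 = 16657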